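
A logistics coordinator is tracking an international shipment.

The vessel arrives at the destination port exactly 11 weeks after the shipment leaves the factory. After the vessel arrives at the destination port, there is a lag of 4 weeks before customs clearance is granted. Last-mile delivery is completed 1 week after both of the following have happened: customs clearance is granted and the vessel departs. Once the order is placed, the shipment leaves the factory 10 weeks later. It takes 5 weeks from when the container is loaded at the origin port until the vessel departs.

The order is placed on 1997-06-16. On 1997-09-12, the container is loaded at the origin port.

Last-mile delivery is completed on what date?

The order is placed: Jun 16, 1997.
The shipment leaves the factory: Jun 16, 1997 + 10 weeks = Aug 25, 1997.
The vessel arrives at the destination port: Aug 25, 1997 + 11 weeks = Nov 10, 1997.
Customs clearance is granted: Nov 10, 1997 + 4 weeks = Dec 8, 1997.
The container is loaded at the origin port: Sep 12, 1997.
The vessel departs: Sep 12, 1997 + 5 weeks = Oct 17, 1997.
Both prerequisites met — customs clearance is granted (Dec 8, 1997), the vessel departs (Oct 17, 1997); the later is Dec 8, 1997.
Last-mile delivery is completed: Dec 8, 1997 + 1 week = Dec 15, 1997.

1997-12-15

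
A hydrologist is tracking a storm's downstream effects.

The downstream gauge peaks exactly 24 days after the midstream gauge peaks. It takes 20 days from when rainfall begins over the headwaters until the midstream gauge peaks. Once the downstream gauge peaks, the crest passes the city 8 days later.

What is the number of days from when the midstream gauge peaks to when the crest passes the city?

32 days

Causal path: the midstream gauge peaks → the downstream gauge peaks → the crest passes the city.
Total delay along the path: 24 + 8 = 32 days.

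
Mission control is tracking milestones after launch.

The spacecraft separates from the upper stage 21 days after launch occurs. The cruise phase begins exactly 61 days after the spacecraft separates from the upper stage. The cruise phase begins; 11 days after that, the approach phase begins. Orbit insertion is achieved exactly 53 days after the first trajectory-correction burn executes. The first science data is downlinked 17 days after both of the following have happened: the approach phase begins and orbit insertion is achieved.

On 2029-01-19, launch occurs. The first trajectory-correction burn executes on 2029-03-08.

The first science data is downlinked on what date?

Launch occurs: Jan 19, 2029.
The spacecraft separates from the upper stage: Jan 19, 2029 + 21 days = Feb 9, 2029.
The cruise phase begins: Feb 9, 2029 + 61 days = Apr 11, 2029.
The approach phase begins: Apr 11, 2029 + 11 days = Apr 22, 2029.
The first trajectory-correction burn executes: Mar 8, 2029.
Orbit insertion is achieved: Mar 8, 2029 + 53 days = Apr 30, 2029.
Both prerequisites met — the approach phase begins (Apr 22, 2029), orbit insertion is achieved (Apr 30, 2029); the later is Apr 30, 2029.
The first science data is downlinked: Apr 30, 2029 + 17 days = May 17, 2029.

2029-05-17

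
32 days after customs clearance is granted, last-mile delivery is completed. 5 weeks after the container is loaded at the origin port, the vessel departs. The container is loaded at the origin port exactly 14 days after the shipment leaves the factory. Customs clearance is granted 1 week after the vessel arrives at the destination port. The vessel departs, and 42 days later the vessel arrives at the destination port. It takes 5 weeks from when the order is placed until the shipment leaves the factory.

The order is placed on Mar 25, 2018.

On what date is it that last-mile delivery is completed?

The order is placed: Mar 25, 2018.
The shipment leaves the factory: Mar 25, 2018 + 5 weeks = Apr 29, 2018.
The container is loaded at the origin port: Apr 29, 2018 + 14 days = May 13, 2018.
The vessel departs: May 13, 2018 + 5 weeks = Jun 17, 2018.
The vessel arrives at the destination port: Jun 17, 2018 + 42 days = Jul 29, 2018.
Customs clearance is granted: Jul 29, 2018 + 1 week = Aug 5, 2018.
Last-mile delivery is completed: Aug 5, 2018 + 32 days = Sep 6, 2018.

Sep 6, 2018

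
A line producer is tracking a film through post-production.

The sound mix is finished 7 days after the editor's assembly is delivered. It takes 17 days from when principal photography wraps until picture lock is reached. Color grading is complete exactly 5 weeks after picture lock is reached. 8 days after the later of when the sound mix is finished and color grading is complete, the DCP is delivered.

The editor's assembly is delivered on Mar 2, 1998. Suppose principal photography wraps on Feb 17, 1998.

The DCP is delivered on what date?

Apr 18, 1998

The editor's assembly is delivered: Mar 2, 1998.
The sound mix is finished: Mar 2, 1998 + 7 days = Mar 9, 1998.
Principal photography wraps: Feb 17, 1998.
Picture lock is reached: Feb 17, 1998 + 17 days = Mar 6, 1998.
Color grading is complete: Mar 6, 1998 + 5 weeks = Apr 10, 1998.
Both prerequisites met — the sound mix is finished (Mar 9, 1998), color grading is complete (Apr 10, 1998); the later is Apr 10, 1998.
The DCP is delivered: Apr 10, 1998 + 8 days = Apr 18, 1998.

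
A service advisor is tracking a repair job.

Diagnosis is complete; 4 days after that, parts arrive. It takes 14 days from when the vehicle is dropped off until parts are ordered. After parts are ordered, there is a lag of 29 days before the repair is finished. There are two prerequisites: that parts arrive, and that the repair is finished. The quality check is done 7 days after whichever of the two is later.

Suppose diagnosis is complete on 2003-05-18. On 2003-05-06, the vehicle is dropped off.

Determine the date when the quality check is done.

Diagnosis is complete: May 18, 2003.
Parts arrive: May 18, 2003 + 4 days = May 22, 2003.
The vehicle is dropped off: May 6, 2003.
Parts are ordered: May 6, 2003 + 14 days = May 20, 2003.
The repair is finished: May 20, 2003 + 29 days = Jun 18, 2003.
Both prerequisites met — parts arrive (May 22, 2003), the repair is finished (Jun 18, 2003); the later is Jun 18, 2003.
The quality check is done: Jun 18, 2003 + 7 days = Jun 25, 2003.

2003-06-25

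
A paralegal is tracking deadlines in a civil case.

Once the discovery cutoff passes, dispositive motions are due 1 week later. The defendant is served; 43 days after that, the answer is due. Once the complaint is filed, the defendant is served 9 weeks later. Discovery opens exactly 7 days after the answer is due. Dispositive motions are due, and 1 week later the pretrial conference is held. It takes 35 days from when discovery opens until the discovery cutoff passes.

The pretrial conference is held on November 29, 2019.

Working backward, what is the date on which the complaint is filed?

The pretrial conference is held: Nov 29, 2019.
Dispositive motions are due: Nov 29, 2019 − 1 week = Nov 22, 2019.
The discovery cutoff passes: Nov 22, 2019 − 1 week = Nov 15, 2019.
Discovery opens: Nov 15, 2019 − 35 days = Oct 11, 2019.
The answer is due: Oct 11, 2019 − 7 days = Oct 4, 2019.
The defendant is served: Oct 4, 2019 − 43 days = Aug 22, 2019.
The complaint is filed: Aug 22, 2019 − 9 weeks = Jun 20, 2019.

June 20, 2019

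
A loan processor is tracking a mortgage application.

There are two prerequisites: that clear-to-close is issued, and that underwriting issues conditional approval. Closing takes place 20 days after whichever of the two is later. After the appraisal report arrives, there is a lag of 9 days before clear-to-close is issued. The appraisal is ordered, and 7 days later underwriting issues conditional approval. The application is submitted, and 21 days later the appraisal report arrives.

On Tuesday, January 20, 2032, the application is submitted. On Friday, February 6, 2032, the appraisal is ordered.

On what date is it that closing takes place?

The application is submitted: Jan 20, 2032.
The appraisal report arrives: Jan 20, 2032 + 21 days = Feb 10, 2032.
Clear-to-close is issued: Feb 10, 2032 + 9 days = Feb 19, 2032.
The appraisal is ordered: Feb 6, 2032.
Underwriting issues conditional approval: Feb 6, 2032 + 7 days = Feb 13, 2032.
Both prerequisites met — clear-to-close is issued (Feb 19, 2032), underwriting issues conditional approval (Feb 13, 2032); the later is Feb 19, 2032.
Closing takes place: Feb 19, 2032 + 20 days = Mar 10, 2032.

Wednesday, March 10, 2032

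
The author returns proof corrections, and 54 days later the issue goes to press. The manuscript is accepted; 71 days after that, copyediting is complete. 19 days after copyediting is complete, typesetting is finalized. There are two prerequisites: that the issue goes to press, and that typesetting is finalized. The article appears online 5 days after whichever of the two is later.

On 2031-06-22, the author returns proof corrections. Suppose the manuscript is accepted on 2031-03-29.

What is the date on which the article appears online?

The author returns proof corrections: Jun 22, 2031.
The issue goes to press: Jun 22, 2031 + 54 days = Aug 15, 2031.
The manuscript is accepted: Mar 29, 2031.
Copyediting is complete: Mar 29, 2031 + 71 days = Jun 8, 2031.
Typesetting is finalized: Jun 8, 2031 + 19 days = Jun 27, 2031.
Both prerequisites met — the issue goes to press (Aug 15, 2031), typesetting is finalized (Jun 27, 2031); the later is Aug 15, 2031.
The article appears online: Aug 15, 2031 + 5 days = Aug 20, 2031.

2031-08-20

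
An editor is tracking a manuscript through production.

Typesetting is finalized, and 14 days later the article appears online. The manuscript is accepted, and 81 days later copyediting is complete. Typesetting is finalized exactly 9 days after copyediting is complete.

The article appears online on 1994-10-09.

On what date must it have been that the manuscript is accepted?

The article appears online: Oct 9, 1994.
Typesetting is finalized: Oct 9, 1994 − 14 days = Sep 25, 1994.
Copyediting is complete: Sep 25, 1994 − 9 days = Sep 16, 1994.
The manuscript is accepted: Sep 16, 1994 − 81 days = Jun 27, 1994.

1994-06-27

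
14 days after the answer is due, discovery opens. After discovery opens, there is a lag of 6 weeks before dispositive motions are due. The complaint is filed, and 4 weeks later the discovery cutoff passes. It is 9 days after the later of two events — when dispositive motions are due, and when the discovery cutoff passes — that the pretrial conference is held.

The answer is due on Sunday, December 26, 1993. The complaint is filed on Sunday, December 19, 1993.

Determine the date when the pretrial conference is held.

The answer is due: Dec 26, 1993.
Discovery opens: Dec 26, 1993 + 14 days = Jan 9, 1994.
Dispositive motions are due: Jan 9, 1994 + 6 weeks = Feb 20, 1994.
The complaint is filed: Dec 19, 1993.
The discovery cutoff passes: Dec 19, 1993 + 4 weeks = Jan 16, 1994.
Both prerequisites met — dispositive motions are due (Feb 20, 1994), the discovery cutoff passes (Jan 16, 1994); the later is Feb 20, 1994.
The pretrial conference is held: Feb 20, 1994 + 9 days = Mar 1, 1994.

Tuesday, March 1, 1994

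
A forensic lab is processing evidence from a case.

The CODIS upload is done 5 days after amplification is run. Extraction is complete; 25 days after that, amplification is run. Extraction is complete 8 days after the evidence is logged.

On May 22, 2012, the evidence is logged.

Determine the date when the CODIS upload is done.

Jun 29, 2012

The evidence is logged: May 22, 2012.
Extraction is complete: May 22, 2012 + 8 days = May 30, 2012.
Amplification is run: May 30, 2012 + 25 days = Jun 24, 2012.
The CODIS upload is done: Jun 24, 2012 + 5 days = Jun 29, 2012.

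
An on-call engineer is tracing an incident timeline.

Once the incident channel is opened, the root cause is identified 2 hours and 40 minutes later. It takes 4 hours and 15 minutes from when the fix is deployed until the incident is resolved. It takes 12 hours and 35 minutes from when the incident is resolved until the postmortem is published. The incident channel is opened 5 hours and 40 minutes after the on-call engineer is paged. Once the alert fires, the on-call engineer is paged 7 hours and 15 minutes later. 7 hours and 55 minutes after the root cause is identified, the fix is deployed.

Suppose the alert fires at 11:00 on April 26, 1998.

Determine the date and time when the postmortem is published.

The alert fires: 11:00 Apr 26, 1998.
The on-call engineer is paged: 11:00 Apr 26, 1998 + 7h15m = 18:15 Apr 26, 1998.
The incident channel is opened: 18:15 Apr 26, 1998 + 5h40m = 23:55 Apr 26, 1998.
The root cause is identified: 23:55 Apr 26, 1998 + 2h40m = 02:35 Apr 27, 1998.
The fix is deployed: 02:35 Apr 27, 1998 + 7h55m = 10:30 Apr 27, 1998.
The incident is resolved: 10:30 Apr 27, 1998 + 4h15m = 14:45 Apr 27, 1998.
The postmortem is published: 14:45 Apr 27, 1998 + 12h35m = 03:20 Apr 28, 1998.

03:20 on April 28, 1998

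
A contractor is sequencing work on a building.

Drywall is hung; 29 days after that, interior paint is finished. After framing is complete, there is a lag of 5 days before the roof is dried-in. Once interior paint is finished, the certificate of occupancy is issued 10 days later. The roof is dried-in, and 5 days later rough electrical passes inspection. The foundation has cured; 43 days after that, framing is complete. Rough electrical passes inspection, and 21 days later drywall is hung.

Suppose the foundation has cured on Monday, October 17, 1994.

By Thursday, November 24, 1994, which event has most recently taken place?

The foundation has cured

The foundation has cured: Oct 17, 1994.
Framing is complete: Oct 17, 1994 + 43 days = Nov 29, 1994.
The roof is dried-in: Nov 29, 1994 + 5 days = Dec 4, 1994.
Rough electrical passes inspection: Dec 4, 1994 + 5 days = Dec 9, 1994.
Drywall is hung: Dec 9, 1994 + 21 days = Dec 30, 1994.
Interior paint is finished: Dec 30, 1994 + 29 days = Jan 28, 1995.
The certificate of occupancy is issued: Jan 28, 1995 + 10 days = Feb 7, 1995.
Nov 24, 1994 falls between when the foundation has cured (Oct 17, 1994) and when framing is complete (Nov 29, 1994).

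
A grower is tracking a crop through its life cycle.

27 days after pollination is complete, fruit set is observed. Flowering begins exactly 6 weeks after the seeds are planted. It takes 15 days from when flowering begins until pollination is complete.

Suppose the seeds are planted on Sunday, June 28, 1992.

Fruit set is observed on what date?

The seeds are planted: Jun 28, 1992.
Flowering begins: Jun 28, 1992 + 6 weeks = Aug 9, 1992.
Pollination is complete: Aug 9, 1992 + 15 days = Aug 24, 1992.
Fruit set is observed: Aug 24, 1992 + 27 days = Sep 20, 1992.

Sunday, September 20, 1992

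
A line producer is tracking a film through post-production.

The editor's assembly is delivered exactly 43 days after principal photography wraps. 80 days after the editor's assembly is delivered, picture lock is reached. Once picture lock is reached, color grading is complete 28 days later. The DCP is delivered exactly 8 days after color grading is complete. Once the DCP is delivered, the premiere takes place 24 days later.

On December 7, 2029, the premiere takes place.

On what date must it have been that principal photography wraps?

June 7, 2029

The premiere takes place: Dec 7, 2029.
The DCP is delivered: Dec 7, 2029 − 24 days = Nov 13, 2029.
Color grading is complete: Nov 13, 2029 − 8 days = Nov 5, 2029.
Picture lock is reached: Nov 5, 2029 − 28 days = Oct 8, 2029.
The editor's assembly is delivered: Oct 8, 2029 − 80 days = Jul 20, 2029.
Principal photography wraps: Jul 20, 2029 − 43 days = Jun 7, 2029.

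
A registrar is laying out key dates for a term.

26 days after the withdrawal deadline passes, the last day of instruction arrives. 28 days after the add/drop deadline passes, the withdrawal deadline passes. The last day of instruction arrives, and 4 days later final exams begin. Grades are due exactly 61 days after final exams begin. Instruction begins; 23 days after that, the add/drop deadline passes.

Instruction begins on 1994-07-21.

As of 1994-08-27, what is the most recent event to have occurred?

The add/drop deadline passes

Instruction begins: Jul 21, 1994.
The add/drop deadline passes: Jul 21, 1994 + 23 days = Aug 13, 1994.
The withdrawal deadline passes: Aug 13, 1994 + 28 days = Sep 10, 1994.
The last day of instruction arrives: Sep 10, 1994 + 26 days = Oct 6, 1994.
Final exams begin: Oct 6, 1994 + 4 days = Oct 10, 1994.
Grades are due: Oct 10, 1994 + 61 days = Dec 10, 1994.
Aug 27, 1994 falls between when the add/drop deadline passes (Aug 13, 1994) and when the withdrawal deadline passes (Sep 10, 1994).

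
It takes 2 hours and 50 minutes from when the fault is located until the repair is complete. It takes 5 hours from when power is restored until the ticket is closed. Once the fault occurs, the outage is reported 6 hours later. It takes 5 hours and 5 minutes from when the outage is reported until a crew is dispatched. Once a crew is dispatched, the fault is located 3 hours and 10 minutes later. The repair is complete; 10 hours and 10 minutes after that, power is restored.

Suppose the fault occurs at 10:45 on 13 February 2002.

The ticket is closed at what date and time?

The fault occurs: 10:45 Feb 13, 2002.
The outage is reported: 10:45 Feb 13, 2002 + 6h = 16:45 Feb 13, 2002.
A crew is dispatched: 16:45 Feb 13, 2002 + 5h05m = 21:50 Feb 13, 2002.
The fault is located: 21:50 Feb 13, 2002 + 3h10m = 01:00 Feb 14, 2002.
The repair is complete: 01:00 Feb 14, 2002 + 2h50m = 03:50 Feb 14, 2002.
Power is restored: 03:50 Feb 14, 2002 + 10h10m = 14:00 Feb 14, 2002.
The ticket is closed: 14:00 Feb 14, 2002 + 5h = 19:00 Feb 14, 2002.

19:00 on 14 February 2002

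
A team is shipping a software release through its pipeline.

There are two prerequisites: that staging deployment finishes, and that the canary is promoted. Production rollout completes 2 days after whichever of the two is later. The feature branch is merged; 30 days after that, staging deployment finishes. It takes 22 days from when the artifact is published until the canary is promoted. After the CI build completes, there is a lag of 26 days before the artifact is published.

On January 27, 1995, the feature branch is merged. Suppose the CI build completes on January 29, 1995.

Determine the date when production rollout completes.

The feature branch is merged: Jan 27, 1995.
Staging deployment finishes: Jan 27, 1995 + 30 days = Feb 26, 1995.
The CI build completes: Jan 29, 1995.
The artifact is published: Jan 29, 1995 + 26 days = Feb 24, 1995.
The canary is promoted: Feb 24, 1995 + 22 days = Mar 18, 1995.
Both prerequisites met — staging deployment finishes (Feb 26, 1995), the canary is promoted (Mar 18, 1995); the later is Mar 18, 1995.
Production rollout completes: Mar 18, 1995 + 2 days = Mar 20, 1995.

March 20, 1995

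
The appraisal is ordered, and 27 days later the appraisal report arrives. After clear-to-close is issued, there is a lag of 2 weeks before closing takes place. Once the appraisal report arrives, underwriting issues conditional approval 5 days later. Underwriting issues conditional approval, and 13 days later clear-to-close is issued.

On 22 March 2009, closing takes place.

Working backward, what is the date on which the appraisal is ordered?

22 January 2009

Closing takes place: Mar 22, 2009.
Clear-to-close is issued: Mar 22, 2009 − 2 weeks = Mar 8, 2009.
Underwriting issues conditional approval: Mar 8, 2009 − 13 days = Feb 23, 2009.
The appraisal report arrives: Feb 23, 2009 − 5 days = Feb 18, 2009.
The appraisal is ordered: Feb 18, 2009 − 27 days = Jan 22, 2009.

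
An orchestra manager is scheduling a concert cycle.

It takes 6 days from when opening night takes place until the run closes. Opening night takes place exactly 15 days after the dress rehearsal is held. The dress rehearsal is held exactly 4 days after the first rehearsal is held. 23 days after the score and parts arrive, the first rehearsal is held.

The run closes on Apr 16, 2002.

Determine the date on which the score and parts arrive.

Feb 27, 2002

The run closes: Apr 16, 2002.
Opening night takes place: Apr 16, 2002 − 6 days = Apr 10, 2002.
The dress rehearsal is held: Apr 10, 2002 − 15 days = Mar 26, 2002.
The first rehearsal is held: Mar 26, 2002 − 4 days = Mar 22, 2002.
The score and parts arrive: Mar 22, 2002 − 23 days = Feb 27, 2002.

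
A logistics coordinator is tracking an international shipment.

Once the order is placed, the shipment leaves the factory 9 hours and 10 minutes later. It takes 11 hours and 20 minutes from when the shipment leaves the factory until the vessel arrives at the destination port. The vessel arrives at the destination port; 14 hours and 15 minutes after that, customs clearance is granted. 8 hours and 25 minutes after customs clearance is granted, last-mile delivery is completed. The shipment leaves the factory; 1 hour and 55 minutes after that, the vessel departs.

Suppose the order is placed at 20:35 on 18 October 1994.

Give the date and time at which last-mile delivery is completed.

15:45 on 20 October 1994

The order is placed: 20:35 Oct 18, 1994.
The shipment leaves the factory: 20:35 Oct 18, 1994 + 9h10m = 05:45 Oct 19, 1994.
The vessel arrives at the destination port: 05:45 Oct 19, 1994 + 11h20m = 17:05 Oct 19, 1994.
Customs clearance is granted: 17:05 Oct 19, 1994 + 14h15m = 07:20 Oct 20, 1994.
Last-mile delivery is completed: 07:20 Oct 20, 1994 + 8h25m = 15:45 Oct 20, 1994.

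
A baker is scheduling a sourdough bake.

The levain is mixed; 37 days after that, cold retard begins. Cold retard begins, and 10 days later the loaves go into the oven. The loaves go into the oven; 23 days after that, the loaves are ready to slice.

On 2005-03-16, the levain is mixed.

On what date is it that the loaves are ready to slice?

The levain is mixed: Mar 16, 2005.
Cold retard begins: Mar 16, 2005 + 37 days = Apr 22, 2005.
The loaves go into the oven: Apr 22, 2005 + 10 days = May 2, 2005.
The loaves are ready to slice: May 2, 2005 + 23 days = May 25, 2005.

2005-05-25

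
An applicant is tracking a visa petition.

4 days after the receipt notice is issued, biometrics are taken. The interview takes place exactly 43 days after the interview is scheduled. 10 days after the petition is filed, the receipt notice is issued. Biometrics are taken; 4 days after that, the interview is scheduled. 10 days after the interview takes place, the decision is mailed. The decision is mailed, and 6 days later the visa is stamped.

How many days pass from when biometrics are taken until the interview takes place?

Causal path: biometrics are taken → the interview is scheduled → the interview takes place.
Total delay along the path: 4 + 43 = 47 days.

47 days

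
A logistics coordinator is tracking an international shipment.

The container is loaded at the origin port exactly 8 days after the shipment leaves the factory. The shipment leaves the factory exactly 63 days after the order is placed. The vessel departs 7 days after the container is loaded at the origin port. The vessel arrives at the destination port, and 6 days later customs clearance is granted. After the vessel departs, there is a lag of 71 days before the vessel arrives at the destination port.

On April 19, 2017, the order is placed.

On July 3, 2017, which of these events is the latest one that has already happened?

The order is placed: Apr 19, 2017.
The shipment leaves the factory: Apr 19, 2017 + 63 days = Jun 21, 2017.
The container is loaded at the origin port: Jun 21, 2017 + 8 days = Jun 29, 2017.
The vessel departs: Jun 29, 2017 + 7 days = Jul 6, 2017.
The vessel arrives at the destination port: Jul 6, 2017 + 71 days = Sep 15, 2017.
Customs clearance is granted: Sep 15, 2017 + 6 days = Sep 21, 2017.
Jul 3, 2017 falls between when the container is loaded at the origin port (Jun 29, 2017) and when the vessel departs (Jul 6, 2017).

The container is loaded at the origin port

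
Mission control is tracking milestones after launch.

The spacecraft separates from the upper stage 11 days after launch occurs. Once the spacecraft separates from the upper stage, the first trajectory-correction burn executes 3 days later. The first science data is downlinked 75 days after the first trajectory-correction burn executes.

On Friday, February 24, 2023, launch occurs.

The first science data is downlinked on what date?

Launch occurs: Feb 24, 2023.
The spacecraft separates from the upper stage: Feb 24, 2023 + 11 days = Mar 7, 2023.
The first trajectory-correction burn executes: Mar 7, 2023 + 3 days = Mar 10, 2023.
The first science data is downlinked: Mar 10, 2023 + 75 days = May 24, 2023.

Wednesday, May 24, 2023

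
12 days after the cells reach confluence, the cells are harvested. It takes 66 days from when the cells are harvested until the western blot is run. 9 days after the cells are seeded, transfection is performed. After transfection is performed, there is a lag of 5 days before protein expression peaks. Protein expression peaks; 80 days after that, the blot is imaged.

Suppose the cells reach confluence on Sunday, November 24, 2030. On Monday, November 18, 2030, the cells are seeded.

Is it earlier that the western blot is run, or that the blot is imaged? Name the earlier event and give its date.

The western blot is run — Monday, February 10, 2031

The cells reach confluence: Nov 24, 2030.
The cells are harvested: Nov 24, 2030 + 12 days = Dec 6, 2030.
The western blot is run: Dec 6, 2030 + 66 days = Feb 10, 2031.
The cells are seeded: Nov 18, 2030.
Transfection is performed: Nov 18, 2030 + 9 days = Nov 27, 2030.
Protein expression peaks: Nov 27, 2030 + 5 days = Dec 2, 2030.
The blot is imaged: Dec 2, 2030 + 80 days = Feb 20, 2031.
Comparing: the western blot is run on Feb 10, 2031 vs the blot is imaged on Feb 20, 2031. Earlier: the western blot is run.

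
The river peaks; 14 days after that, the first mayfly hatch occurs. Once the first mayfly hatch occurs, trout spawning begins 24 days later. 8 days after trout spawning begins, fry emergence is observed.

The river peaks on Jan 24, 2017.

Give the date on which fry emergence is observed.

Mar 11, 2017

The river peaks: Jan 24, 2017.
The first mayfly hatch occurs: Jan 24, 2017 + 14 days = Feb 7, 2017.
Trout spawning begins: Feb 7, 2017 + 24 days = Mar 3, 2017.
Fry emergence is observed: Mar 3, 2017 + 8 days = Mar 11, 2017.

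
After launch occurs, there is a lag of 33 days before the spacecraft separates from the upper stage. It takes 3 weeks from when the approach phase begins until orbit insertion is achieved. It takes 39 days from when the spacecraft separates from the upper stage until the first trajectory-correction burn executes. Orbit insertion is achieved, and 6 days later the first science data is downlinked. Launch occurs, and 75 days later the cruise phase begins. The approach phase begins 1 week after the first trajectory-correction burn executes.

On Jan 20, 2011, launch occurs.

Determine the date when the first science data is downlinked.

Launch occurs: Jan 20, 2011.
The spacecraft separates from the upper stage: Jan 20, 2011 + 33 days = Feb 22, 2011.
The first trajectory-correction burn executes: Feb 22, 2011 + 39 days = Apr 2, 2011.
The approach phase begins: Apr 2, 2011 + 1 week = Apr 9, 2011.
Orbit insertion is achieved: Apr 9, 2011 + 3 weeks = Apr 30, 2011.
The first science data is downlinked: Apr 30, 2011 + 6 days = May 6, 2011.

May 6, 2011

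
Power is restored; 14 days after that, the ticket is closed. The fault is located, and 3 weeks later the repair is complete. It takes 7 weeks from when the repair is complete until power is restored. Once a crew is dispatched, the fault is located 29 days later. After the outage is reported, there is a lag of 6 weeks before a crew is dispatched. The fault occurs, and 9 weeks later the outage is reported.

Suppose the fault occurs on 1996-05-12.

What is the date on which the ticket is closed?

1996-12-16

The fault occurs: May 12, 1996.
The outage is reported: May 12, 1996 + 9 weeks = Jul 14, 1996.
A crew is dispatched: Jul 14, 1996 + 6 weeks = Aug 25, 1996.
The fault is located: Aug 25, 1996 + 29 days = Sep 23, 1996.
The repair is complete: Sep 23, 1996 + 3 weeks = Oct 14, 1996.
Power is restored: Oct 14, 1996 + 7 weeks = Dec 2, 1996.
The ticket is closed: Dec 2, 1996 + 14 days = Dec 16, 1996.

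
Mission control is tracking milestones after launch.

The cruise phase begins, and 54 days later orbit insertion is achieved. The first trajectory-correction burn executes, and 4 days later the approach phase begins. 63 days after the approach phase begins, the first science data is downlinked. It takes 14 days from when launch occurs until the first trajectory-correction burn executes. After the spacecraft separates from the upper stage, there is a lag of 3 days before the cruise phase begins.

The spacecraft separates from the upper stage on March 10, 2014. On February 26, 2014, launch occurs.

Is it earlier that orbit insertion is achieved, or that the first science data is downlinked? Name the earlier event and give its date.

Orbit insertion is achieved — May 6, 2014

The spacecraft separates from the upper stage: Mar 10, 2014.
The cruise phase begins: Mar 10, 2014 + 3 days = Mar 13, 2014.
Orbit insertion is achieved: Mar 13, 2014 + 54 days = May 6, 2014.
Launch occurs: Feb 26, 2014.
The first trajectory-correction burn executes: Feb 26, 2014 + 14 days = Mar 12, 2014.
The approach phase begins: Mar 12, 2014 + 4 days = Mar 16, 2014.
The first science data is downlinked: Mar 16, 2014 + 63 days = May 18, 2014.
Comparing: orbit insertion is achieved on May 6, 2014 vs the first science data is downlinked on May 18, 2014. Earlier: orbit insertion is achieved.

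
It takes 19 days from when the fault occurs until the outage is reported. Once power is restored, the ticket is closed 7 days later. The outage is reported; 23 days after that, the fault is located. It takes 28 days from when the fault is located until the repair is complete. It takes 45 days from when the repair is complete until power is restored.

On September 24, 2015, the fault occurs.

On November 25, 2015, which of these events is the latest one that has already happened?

The fault is located

The fault occurs: Sep 24, 2015.
The outage is reported: Sep 24, 2015 + 19 days = Oct 13, 2015.
The fault is located: Oct 13, 2015 + 23 days = Nov 5, 2015.
The repair is complete: Nov 5, 2015 + 28 days = Dec 3, 2015.
Power is restored: Dec 3, 2015 + 45 days = Jan 17, 2016.
The ticket is closed: Jan 17, 2016 + 7 days = Jan 24, 2016.
Nov 25, 2015 falls between when the fault is located (Nov 5, 2015) and when the repair is complete (Dec 3, 2015).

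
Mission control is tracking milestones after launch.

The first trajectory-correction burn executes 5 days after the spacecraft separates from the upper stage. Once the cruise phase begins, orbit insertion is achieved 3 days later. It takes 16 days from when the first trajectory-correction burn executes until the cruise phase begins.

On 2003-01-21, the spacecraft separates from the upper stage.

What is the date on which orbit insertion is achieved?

The spacecraft separates from the upper stage: Jan 21, 2003.
The first trajectory-correction burn executes: Jan 21, 2003 + 5 days = Jan 26, 2003.
The cruise phase begins: Jan 26, 2003 + 16 days = Feb 11, 2003.
Orbit insertion is achieved: Feb 11, 2003 + 3 days = Feb 14, 2003.

2003-02-14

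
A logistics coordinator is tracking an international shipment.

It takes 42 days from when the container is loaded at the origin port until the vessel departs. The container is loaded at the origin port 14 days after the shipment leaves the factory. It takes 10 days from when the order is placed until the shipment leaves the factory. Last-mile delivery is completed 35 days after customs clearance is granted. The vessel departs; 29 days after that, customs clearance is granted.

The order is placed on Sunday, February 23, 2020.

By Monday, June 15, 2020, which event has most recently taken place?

Customs clearance is granted

The order is placed: Feb 23, 2020.
The shipment leaves the factory: Feb 23, 2020 + 10 days = Mar 4, 2020.
The container is loaded at the origin port: Mar 4, 2020 + 14 days = Mar 18, 2020.
The vessel departs: Mar 18, 2020 + 42 days = Apr 29, 2020.
Customs clearance is granted: Apr 29, 2020 + 29 days = May 28, 2020.
Last-mile delivery is completed: May 28, 2020 + 35 days = Jul 2, 2020.
Jun 15, 2020 falls between when customs clearance is granted (May 28, 2020) and when last-mile delivery is completed (Jul 2, 2020).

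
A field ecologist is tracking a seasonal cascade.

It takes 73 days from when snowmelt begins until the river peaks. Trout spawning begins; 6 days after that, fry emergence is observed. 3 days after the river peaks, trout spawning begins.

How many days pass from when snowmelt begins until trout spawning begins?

Causal path: snowmelt begins → the river peaks → trout spawning begins.
Total delay along the path: 73 + 3 = 76 days.

76 days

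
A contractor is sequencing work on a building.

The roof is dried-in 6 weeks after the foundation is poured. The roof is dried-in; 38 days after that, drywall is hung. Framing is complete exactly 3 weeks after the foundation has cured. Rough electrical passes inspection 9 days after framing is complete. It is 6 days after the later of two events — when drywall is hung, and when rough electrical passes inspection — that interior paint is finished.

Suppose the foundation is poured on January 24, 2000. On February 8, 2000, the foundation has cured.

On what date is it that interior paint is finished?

April 19, 2000

The foundation is poured: Jan 24, 2000.
The roof is dried-in: Jan 24, 2000 + 6 weeks = Mar 6, 2000.
Drywall is hung: Mar 6, 2000 + 38 days = Apr 13, 2000.
The foundation has cured: Feb 8, 2000.
Framing is complete: Feb 8, 2000 + 3 weeks = Feb 29, 2000.
Rough electrical passes inspection: Feb 29, 2000 + 9 days = Mar 9, 2000.
Both prerequisites met — drywall is hung (Apr 13, 2000), rough electrical passes inspection (Mar 9, 2000); the later is Apr 13, 2000.
Interior paint is finished: Apr 13, 2000 + 6 days = Apr 19, 2000.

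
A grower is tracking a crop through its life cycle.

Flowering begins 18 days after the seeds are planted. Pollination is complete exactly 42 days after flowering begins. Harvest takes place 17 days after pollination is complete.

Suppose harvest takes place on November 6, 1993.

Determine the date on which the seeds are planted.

August 21, 1993

Harvest takes place: Nov 6, 1993.
Pollination is complete: Nov 6, 1993 − 17 days = Oct 20, 1993.
Flowering begins: Oct 20, 1993 − 42 days = Sep 8, 1993.
The seeds are planted: Sep 8, 1993 − 18 days = Aug 21, 1993.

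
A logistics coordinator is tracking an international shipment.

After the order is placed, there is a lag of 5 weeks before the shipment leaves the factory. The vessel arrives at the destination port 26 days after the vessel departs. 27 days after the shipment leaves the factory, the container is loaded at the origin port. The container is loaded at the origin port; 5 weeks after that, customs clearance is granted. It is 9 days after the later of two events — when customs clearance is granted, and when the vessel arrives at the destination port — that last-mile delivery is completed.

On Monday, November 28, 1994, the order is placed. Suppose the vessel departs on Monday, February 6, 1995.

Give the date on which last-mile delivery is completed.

The order is placed: Nov 28, 1994.
The shipment leaves the factory: Nov 28, 1994 + 5 weeks = Jan 2, 1995.
The container is loaded at the origin port: Jan 2, 1995 + 27 days = Jan 29, 1995.
Customs clearance is granted: Jan 29, 1995 + 5 weeks = Mar 5, 1995.
The vessel departs: Feb 6, 1995.
The vessel arrives at the destination port: Feb 6, 1995 + 26 days = Mar 4, 1995.
Both prerequisites met — customs clearance is granted (Mar 5, 1995), the vessel arrives at the destination port (Mar 4, 1995); the later is Mar 5, 1995.
Last-mile delivery is completed: Mar 5, 1995 + 9 days = Mar 14, 1995.

Tuesday, March 14, 1995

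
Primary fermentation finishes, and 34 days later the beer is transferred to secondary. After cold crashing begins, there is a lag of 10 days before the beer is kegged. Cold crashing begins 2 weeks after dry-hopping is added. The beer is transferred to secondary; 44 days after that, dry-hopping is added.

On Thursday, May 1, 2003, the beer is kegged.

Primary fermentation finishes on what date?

Sunday, January 19, 2003

The beer is kegged: May 1, 2003.
Cold crashing begins: May 1, 2003 − 10 days = Apr 21, 2003.
Dry-hopping is added: Apr 21, 2003 − 2 weeks = Apr 7, 2003.
The beer is transferred to secondary: Apr 7, 2003 − 44 days = Feb 22, 2003.
Primary fermentation finishes: Feb 22, 2003 − 34 days = Jan 19, 2003.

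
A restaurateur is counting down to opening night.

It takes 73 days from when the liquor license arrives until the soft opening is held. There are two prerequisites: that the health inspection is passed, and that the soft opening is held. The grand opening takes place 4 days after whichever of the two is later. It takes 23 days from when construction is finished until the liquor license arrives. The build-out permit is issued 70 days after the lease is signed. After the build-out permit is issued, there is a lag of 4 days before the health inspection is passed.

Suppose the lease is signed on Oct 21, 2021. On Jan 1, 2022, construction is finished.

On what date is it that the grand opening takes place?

Apr 11, 2022

The lease is signed: Oct 21, 2021.
The build-out permit is issued: Oct 21, 2021 + 70 days = Dec 30, 2021.
The health inspection is passed: Dec 30, 2021 + 4 days = Jan 3, 2022.
Construction is finished: Jan 1, 2022.
The liquor license arrives: Jan 1, 2022 + 23 days = Jan 24, 2022.
The soft opening is held: Jan 24, 2022 + 73 days = Apr 7, 2022.
Both prerequisites met — the health inspection is passed (Jan 3, 2022), the soft opening is held (Apr 7, 2022); the later is Apr 7, 2022.
The grand opening takes place: Apr 7, 2022 + 4 days = Apr 11, 2022.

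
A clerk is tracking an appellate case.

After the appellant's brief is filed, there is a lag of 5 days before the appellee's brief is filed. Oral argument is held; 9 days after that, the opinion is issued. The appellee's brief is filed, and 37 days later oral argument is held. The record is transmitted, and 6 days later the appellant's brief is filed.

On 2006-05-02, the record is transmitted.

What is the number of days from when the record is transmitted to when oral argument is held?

48 days

Causal path: the record is transmitted → the appellant's brief is filed → the appellee's brief is filed → oral argument is held.
Total delay along the path: 6 + 5 + 37 = 48 days.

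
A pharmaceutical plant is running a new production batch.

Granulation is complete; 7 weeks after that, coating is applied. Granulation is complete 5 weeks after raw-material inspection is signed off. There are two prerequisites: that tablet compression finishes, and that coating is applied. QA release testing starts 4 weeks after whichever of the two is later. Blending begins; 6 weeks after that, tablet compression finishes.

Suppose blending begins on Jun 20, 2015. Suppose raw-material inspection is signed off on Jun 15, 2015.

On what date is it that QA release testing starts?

Oct 5, 2015

Blending begins: Jun 20, 2015.
Tablet compression finishes: Jun 20, 2015 + 6 weeks = Aug 1, 2015.
Raw-material inspection is signed off: Jun 15, 2015.
Granulation is complete: Jun 15, 2015 + 5 weeks = Jul 20, 2015.
Coating is applied: Jul 20, 2015 + 7 weeks = Sep 7, 2015.
Both prerequisites met — tablet compression finishes (Aug 1, 2015), coating is applied (Sep 7, 2015); the later is Sep 7, 2015.
QA release testing starts: Sep 7, 2015 + 4 weeks = Oct 5, 2015.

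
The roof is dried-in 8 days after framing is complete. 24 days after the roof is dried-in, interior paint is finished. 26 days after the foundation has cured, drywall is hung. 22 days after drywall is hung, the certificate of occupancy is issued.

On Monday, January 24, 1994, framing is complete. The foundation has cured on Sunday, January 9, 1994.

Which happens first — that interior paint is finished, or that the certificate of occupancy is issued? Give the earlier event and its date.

Interior paint is finished — Friday, February 25, 1994

Framing is complete: Jan 24, 1994.
The roof is dried-in: Jan 24, 1994 + 8 days = Feb 1, 1994.
Interior paint is finished: Feb 1, 1994 + 24 days = Feb 25, 1994.
The foundation has cured: Jan 9, 1994.
Drywall is hung: Jan 9, 1994 + 26 days = Feb 4, 1994.
The certificate of occupancy is issued: Feb 4, 1994 + 22 days = Feb 26, 1994.
Comparing: interior paint is finished on Feb 25, 1994 vs the certificate of occupancy is issued on Feb 26, 1994. Earlier: interior paint is finished.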